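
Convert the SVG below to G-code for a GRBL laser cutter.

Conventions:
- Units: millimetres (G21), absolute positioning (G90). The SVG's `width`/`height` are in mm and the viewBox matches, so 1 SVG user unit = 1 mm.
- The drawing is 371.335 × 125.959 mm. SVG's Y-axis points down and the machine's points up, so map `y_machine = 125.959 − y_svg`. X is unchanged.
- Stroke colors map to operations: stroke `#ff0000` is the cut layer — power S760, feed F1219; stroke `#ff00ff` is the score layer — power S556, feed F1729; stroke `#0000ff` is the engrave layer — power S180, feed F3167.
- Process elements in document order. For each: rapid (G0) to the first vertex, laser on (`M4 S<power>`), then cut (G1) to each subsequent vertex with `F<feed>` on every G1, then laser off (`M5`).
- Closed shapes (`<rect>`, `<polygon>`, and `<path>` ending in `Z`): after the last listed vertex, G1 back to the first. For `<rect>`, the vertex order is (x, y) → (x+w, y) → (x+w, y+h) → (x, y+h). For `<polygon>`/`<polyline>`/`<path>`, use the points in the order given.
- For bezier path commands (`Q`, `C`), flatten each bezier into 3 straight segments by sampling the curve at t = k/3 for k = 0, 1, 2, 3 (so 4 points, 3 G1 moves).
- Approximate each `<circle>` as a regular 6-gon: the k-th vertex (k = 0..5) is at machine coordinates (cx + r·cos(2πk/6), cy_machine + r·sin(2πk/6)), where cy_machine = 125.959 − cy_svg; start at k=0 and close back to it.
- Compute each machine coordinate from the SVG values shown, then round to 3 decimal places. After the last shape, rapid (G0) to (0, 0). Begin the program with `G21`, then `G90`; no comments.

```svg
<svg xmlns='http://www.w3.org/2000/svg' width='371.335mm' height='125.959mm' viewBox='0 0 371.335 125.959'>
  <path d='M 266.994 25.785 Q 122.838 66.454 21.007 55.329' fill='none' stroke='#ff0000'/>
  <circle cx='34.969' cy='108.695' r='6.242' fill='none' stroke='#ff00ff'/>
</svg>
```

G21
G90
G0 X266.994 Y100.174
M4 S760
G1 X175.593 Y78.816 F1219
G1 X93.597 Y68.968 F1219
G1 X21.007 Y70.630 F1219
M5
G0 X41.211 Y17.264
M4 S556
G1 X38.090 Y22.670 F1729
G1 X31.848 Y22.670 F1729
G1 X28.727 Y17.264 F1729
G1 X31.848 Y11.858 F1729
G1 X38.090 Y11.858 F1729
G1 X41.211 Y17.264 F1729
M5
G0 X0.000 Y0.000

viewBox `0 0 371.335 125.959` with mm width/height → 1 unit = 1 mm. Flip: y_m = 125.959 − y_svg.

**Shape 1** — `<path>` quadratic bezier, stroke `#ff0000` → cut (S760, F1219). Control points (SVG): P0=(266.994,25.785), P1=(122.838,66.454), P2=(21.007,55.329); sampled at t=k/3. Machine vertices: (266.994,100.174) → (175.593,78.816) → (93.597,68.968) → (21.007,70.630). Open path.

**Shape 2** — `<circle>` circle, stroke `#ff00ff` → score (S556, F1729). Machine vertices: (41.211,17.264) → (38.090,22.670) → (31.848,22.670) → (28.727,17.264) → (31.848,11.858) → (38.090,11.858) → (41.211,17.264). Closed: final G1 returns to the first vertex.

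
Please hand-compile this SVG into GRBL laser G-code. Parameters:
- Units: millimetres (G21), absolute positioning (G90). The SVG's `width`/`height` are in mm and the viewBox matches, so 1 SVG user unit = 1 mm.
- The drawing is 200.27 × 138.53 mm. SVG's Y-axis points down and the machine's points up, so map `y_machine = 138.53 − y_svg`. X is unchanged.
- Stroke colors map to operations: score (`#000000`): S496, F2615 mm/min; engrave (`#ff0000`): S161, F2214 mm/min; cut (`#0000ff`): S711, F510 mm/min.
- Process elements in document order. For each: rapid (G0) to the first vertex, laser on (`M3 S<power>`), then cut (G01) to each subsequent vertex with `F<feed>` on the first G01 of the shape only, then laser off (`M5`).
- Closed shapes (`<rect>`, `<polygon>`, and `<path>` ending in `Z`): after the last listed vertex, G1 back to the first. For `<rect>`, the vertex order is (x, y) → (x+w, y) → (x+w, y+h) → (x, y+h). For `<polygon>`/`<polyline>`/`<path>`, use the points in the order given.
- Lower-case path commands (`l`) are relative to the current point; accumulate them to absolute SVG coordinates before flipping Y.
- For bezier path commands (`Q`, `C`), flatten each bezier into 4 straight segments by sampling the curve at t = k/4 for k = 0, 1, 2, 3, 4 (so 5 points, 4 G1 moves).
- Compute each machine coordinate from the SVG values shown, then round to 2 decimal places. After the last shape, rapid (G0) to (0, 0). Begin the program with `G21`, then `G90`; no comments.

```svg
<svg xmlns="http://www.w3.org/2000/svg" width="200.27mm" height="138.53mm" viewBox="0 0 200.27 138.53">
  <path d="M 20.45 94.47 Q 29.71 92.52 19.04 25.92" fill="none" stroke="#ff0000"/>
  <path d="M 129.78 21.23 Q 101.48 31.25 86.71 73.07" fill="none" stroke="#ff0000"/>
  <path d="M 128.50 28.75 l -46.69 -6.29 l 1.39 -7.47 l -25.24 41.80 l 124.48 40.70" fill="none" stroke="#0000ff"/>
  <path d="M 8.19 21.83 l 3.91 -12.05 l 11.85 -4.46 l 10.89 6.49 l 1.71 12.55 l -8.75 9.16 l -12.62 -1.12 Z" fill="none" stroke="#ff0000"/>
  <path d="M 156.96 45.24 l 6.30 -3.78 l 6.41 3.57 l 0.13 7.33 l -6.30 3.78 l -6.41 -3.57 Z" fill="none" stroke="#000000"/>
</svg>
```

G21
G90
G0 X20.45 Y44.06
M3 S161
G01 X23.83 Y49.08 F2214
G01 X24.73 Y62.17
G01 X23.13 Y83.35
G01 X19.04 Y112.61
M5
G0 X129.78 Y117.30
M3 S161
G01 X116.48 Y110.30 F2214
G01 X104.86 Y99.33
G01 X94.94 Y84.38
G01 X86.71 Y65.46
M5
G0 X128.50 Y109.78
M3 S711
G01 X81.81 Y116.07 F510
G01 X83.20 Y123.54
G01 X57.96 Y81.74
G01 X182.44 Y41.04
M5
G0 X8.19 Y116.70
M3 S161
G01 X12.10 Y128.75 F2214
G01 X23.95 Y133.21
G01 X34.84 Y126.72
G01 X36.55 Y114.17
G01 X27.80 Y105.01
G01 X15.18 Y106.13
G01 X8.19 Y116.70
M5
G0 X156.96 Y93.29
M3 S496
G01 X163.26 Y97.07 F2615
G01 X169.67 Y93.50
G01 X169.80 Y86.17
G01 X163.50 Y82.39
G01 X157.09 Y85.96
G01 X156.96 Y93.29
M5
G0 X0.00 Y0.00

1 u = 1 mm; y_m = 138.53 − y.

[1] `<path>` quadratic bezier, #ff0000→engrave S161 F2214: (20.45,44.06) → (23.83,49.08) → (24.73,62.17) → (23.13,83.35) → (19.04,112.61)

[2] `<path>` quadratic bezier, #ff0000→engrave S161 F2214: (129.78,117.30) → (116.48,110.30) → (104.86,99.33) → (94.94,84.38) → (86.71,65.46)

[3] `<path>` open polyline, #0000ff→cut S711 F510: (128.50,109.78) → (81.81,116.07) → (83.20,123.54) → (57.96,81.74) → (182.44,41.04)

[4] `<path>` regular polygon, #ff0000→engrave S161 F2214: (8.19,116.70) → (12.10,128.75) → (23.95,133.21) → (34.84,126.72) → (36.55,114.17) → (27.80,105.01) → (15.18,106.13) → (8.19,116.70) (closed)

[5] `<path>` regular polygon, #000000→score S496 F2615: (156.96,93.29) → (163.26,97.07) → (169.67,93.50) → (169.80,86.17) → (163.50,82.39) → (157.09,85.96) → (156.96,93.29) (closed)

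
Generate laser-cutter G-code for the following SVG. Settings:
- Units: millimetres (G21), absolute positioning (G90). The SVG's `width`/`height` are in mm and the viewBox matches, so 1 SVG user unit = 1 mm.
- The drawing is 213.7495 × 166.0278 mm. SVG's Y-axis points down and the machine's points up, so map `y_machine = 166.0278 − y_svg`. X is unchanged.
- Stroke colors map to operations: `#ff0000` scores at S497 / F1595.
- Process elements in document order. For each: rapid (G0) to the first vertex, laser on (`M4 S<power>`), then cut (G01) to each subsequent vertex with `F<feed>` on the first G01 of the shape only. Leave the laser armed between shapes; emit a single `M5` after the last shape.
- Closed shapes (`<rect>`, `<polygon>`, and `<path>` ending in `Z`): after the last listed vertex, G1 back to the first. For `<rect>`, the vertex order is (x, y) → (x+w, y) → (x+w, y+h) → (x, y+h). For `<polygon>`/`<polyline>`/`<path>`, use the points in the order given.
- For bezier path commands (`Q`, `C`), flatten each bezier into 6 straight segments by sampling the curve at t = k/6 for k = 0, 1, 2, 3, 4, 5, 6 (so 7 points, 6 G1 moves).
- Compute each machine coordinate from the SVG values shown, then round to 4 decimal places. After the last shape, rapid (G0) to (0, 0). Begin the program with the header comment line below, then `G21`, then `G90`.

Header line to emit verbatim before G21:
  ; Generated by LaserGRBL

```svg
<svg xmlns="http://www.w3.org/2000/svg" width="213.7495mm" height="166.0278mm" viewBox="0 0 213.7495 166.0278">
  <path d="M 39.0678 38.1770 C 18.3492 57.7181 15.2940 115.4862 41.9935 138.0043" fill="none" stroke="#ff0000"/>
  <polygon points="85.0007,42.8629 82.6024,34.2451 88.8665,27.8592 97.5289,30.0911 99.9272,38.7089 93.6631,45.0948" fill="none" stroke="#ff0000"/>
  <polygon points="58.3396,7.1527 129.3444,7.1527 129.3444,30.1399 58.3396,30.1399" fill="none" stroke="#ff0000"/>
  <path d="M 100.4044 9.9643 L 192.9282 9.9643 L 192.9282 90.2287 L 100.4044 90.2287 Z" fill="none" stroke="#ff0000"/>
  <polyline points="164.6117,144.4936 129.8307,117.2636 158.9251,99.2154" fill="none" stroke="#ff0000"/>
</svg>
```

; Generated by LaserGRBL
G21
G90
G0 X39.0678 Y127.8508
M4 S497
G01 X30.2364 Y115.2348 F1595
G01 X24.6848 Y98.2887
G01 X22.7489 Y79.0535
G01 X24.7644 Y59.5702
G01 X31.0673 Y41.8799
G01 X41.9935 Y28.0235
G0 X85.0007 Y123.1649
M4 S497
G01 X82.6024 Y131.7827 F1595
G01 X88.8665 Y138.1686
G01 X97.5289 Y135.9367
G01 X99.9272 Y127.3189
G01 X93.6631 Y120.9330
G01 X85.0007 Y123.1649
G0 X58.3396 Y158.8751
M4 S497
G01 X129.3444 Y158.8751 F1595
G01 X129.3444 Y135.8879
G01 X58.3396 Y135.8879
G01 X58.3396 Y158.8751
G0 X100.4044 Y156.0635
M4 S497
G01 X192.9282 Y156.0635 F1595
G01 X192.9282 Y75.7991
G01 X100.4044 Y75.7991
G01 X100.4044 Y156.0635
G0 X164.6117 Y21.5342
M4 S497
G01 X129.8307 Y48.7642 F1595
G01 X158.9251 Y66.8124
M5
G0 X0.0000 Y0.0000

Since the viewBox matches the mm dimensions, user units are millimetres directly. The only transform is the Y-flip y_m = 166.0278 − y_svg.

Shape 1 is a cubic bezier drawn with `<path>`. Its stroke #ff0000 means score at S497, F1595. After flipping Y the toolpath is (39.0678,127.8508) → (30.2364,115.2348) → (24.6848,98.2887) → (22.7489,79.0535) → (24.7644,59.5702) → (31.0673,41.8799) → (41.9935,28.0235).

Shape 2 is a regular polygon drawn with `<polygon>`. Its stroke #ff0000 means score at S497, F1595. After flipping Y the toolpath is (85.0007,123.1649) → (82.6024,131.7827) → (88.8665,138.1686) → (97.5289,135.9367) → (99.9272,127.3189) → (93.6631,120.9330) → (85.0007,123.1649), returning to the start.

Shape 3 is a rectangle drawn with `<polygon>`. Its stroke #ff0000 means score at S497, F1595. After flipping Y the toolpath is (58.3396,158.8751) → (129.3444,158.8751) → (129.3444,135.8879) → (58.3396,135.8879) → (58.3396,158.8751), returning to the start.

Shape 4 is a rectangle drawn with `<path>`. Its stroke #ff0000 means score at S497, F1595. After flipping Y the toolpath is (100.4044,156.0635) → (192.9282,156.0635) → (192.9282,75.7991) → (100.4044,75.7991) → (100.4044,156.0635), returning to the start.

Shape 5 is a open polyline drawn with `<polyline>`. Its stroke #ff0000 means score at S497, F1595. After flipping Y the toolpath is (164.6117,21.5342) → (129.8307,48.7642) → (158.9251,66.8124).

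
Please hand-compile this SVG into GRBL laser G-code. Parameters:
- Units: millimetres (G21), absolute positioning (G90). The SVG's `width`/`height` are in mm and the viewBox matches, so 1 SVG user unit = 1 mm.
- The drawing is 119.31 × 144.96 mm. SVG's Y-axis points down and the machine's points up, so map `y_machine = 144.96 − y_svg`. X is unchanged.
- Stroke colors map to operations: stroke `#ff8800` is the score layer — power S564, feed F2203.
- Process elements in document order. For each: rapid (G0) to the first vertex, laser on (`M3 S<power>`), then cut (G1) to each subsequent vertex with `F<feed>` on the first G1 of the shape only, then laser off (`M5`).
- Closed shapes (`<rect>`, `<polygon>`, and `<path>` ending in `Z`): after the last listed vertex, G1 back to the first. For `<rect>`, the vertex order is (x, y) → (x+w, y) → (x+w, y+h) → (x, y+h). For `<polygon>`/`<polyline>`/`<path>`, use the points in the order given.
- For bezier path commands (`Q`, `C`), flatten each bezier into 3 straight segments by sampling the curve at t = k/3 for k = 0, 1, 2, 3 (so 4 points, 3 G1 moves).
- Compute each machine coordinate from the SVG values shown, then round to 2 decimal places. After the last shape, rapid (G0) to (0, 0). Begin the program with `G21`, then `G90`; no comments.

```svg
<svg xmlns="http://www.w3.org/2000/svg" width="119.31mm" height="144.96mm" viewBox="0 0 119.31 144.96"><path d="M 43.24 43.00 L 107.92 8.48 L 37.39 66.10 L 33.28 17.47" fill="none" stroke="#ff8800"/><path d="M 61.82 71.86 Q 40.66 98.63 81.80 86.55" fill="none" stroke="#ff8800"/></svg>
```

G21
G90
G0 X43.24 Y101.96
M3 S564
G1 X107.92 Y136.48 F2203
G1 X37.39 Y78.86
G1 X33.28 Y127.49
M5
G0 X61.82 Y73.10
M3 S564
G1 X54.64 Y59.57 F2203
G1 X61.30 Y54.67
G1 X81.80 Y58.41
M5
G0 X0.00 Y0.00

viewBox `0 0 119.31 144.96` with mm width/height → 1 unit = 1 mm. Flip: y_m = 144.96 − y_svg.

**Shape 1** — `<path>` open polyline, stroke `#ff8800` → score (S564, F2203). Machine vertices: (43.24,101.96) → (107.92,136.48) → (37.39,78.86) → (33.28,127.49). Open path.

**Shape 2** — `<path>` quadratic bezier, stroke `#ff8800` → score (S564, F2203). Control points (SVG): P0=(61.82,71.86), P1=(40.66,98.63), P2=(81.80,86.55); sampled at t=k/3. Machine vertices: (61.82,73.10) → (54.64,59.57) → (61.30,54.67) → (81.80,58.41). Open path.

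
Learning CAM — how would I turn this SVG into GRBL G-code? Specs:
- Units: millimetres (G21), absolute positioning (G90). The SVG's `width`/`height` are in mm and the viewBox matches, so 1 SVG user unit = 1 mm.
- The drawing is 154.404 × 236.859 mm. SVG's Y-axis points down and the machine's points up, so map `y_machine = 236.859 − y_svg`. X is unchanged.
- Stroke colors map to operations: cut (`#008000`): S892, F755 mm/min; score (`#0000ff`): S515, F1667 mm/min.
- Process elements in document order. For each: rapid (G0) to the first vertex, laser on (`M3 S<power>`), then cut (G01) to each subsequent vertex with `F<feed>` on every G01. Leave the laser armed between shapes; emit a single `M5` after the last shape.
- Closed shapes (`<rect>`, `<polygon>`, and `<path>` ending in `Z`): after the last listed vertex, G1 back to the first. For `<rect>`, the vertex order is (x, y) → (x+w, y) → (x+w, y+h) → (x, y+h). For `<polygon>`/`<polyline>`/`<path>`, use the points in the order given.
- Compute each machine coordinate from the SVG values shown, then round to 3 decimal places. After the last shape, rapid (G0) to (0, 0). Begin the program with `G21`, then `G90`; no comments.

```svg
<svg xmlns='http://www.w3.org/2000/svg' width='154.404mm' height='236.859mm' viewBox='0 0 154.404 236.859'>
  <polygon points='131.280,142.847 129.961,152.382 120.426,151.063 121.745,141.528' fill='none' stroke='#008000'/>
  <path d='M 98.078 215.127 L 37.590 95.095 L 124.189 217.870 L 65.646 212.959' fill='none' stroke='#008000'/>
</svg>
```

Since the viewBox matches the mm dimensions, user units are millimetres directly. The only transform is the Y-flip y_m = 236.859 − y_svg.

Shape 1 is a regular polygon drawn with `<polygon>`. Its stroke #008000 means cut at S892, F755. After flipping Y the toolpath is (131.280,94.012) → (129.961,84.477) → (120.426,85.796) → (121.745,95.331) → (131.280,94.012), returning to the start.

Shape 2 is a open polyline drawn with `<path>`. Its stroke #008000 means cut at S892, F755. After flipping Y the toolpath is (98.078,21.732) → (37.590,141.764) → (124.189,18.989) → (65.646,23.900).

G21
G90
G0 X131.280 Y94.012
M3 S892
G01 X129.961 Y84.477 F755
G01 X120.426 Y85.796 F755
G01 X121.745 Y95.331 F755
G01 X131.280 Y94.012 F755
G0 X98.078 Y21.732
M3 S892
G01 X37.590 Y141.764 F755
G01 X124.189 Y18.989 F755
G01 X65.646 Y23.900 F755
M5
G0 X0.000 Y0.000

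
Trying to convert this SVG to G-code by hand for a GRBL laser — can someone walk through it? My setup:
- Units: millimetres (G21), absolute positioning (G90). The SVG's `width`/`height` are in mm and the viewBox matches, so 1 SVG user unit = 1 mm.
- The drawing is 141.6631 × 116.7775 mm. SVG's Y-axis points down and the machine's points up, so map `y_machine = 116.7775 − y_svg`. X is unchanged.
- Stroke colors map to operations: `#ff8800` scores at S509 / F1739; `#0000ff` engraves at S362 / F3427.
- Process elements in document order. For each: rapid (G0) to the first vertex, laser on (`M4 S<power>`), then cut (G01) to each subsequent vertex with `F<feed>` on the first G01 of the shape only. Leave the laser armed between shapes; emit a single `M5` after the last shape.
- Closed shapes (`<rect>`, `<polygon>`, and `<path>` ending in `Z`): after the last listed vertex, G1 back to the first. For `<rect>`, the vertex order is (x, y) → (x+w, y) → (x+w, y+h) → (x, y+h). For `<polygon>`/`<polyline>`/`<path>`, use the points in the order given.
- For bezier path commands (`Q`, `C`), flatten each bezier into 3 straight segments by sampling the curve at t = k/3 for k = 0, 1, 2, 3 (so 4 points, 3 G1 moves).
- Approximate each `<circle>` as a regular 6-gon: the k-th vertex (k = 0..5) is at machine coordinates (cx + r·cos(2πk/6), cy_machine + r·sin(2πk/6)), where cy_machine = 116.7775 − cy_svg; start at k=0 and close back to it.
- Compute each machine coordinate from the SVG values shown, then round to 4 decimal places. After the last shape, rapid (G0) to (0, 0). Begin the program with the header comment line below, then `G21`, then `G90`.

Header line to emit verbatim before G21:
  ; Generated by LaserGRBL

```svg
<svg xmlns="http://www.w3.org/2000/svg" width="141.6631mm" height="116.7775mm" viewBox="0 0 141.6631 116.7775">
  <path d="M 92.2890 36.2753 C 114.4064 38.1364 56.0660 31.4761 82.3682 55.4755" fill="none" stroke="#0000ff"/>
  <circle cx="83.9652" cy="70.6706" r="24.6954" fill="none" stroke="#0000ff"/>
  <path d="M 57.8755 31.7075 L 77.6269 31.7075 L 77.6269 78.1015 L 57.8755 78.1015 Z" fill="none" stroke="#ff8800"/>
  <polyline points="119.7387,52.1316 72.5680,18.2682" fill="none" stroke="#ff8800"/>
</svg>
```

; Generated by LaserGRBL
G21
G90
G0 X92.2890 Y80.5022
M4 S362
G01 X93.7020 Y80.0304 F3427
G01 X78.1654 Y76.5327
G01 X82.3682 Y61.3020
G0 X108.6606 Y46.1069
M4 S362
G01 X96.3129 Y67.4937 F3427
G01 X71.6175 Y67.4937
G01 X59.2698 Y46.1069
G01 X71.6175 Y24.7201
G01 X96.3129 Y24.7201
G01 X108.6606 Y46.1069
G0 X57.8755 Y85.0700
M4 S509
G01 X77.6269 Y85.0700 F1739
G01 X77.6269 Y38.6760
G01 X57.8755 Y38.6760
G01 X57.8755 Y85.0700
G0 X119.7387 Y64.6459
M4 S509
G01 X72.5680 Y98.5093 F1739
M5
G0 X0.0000 Y0.0000

1 u = 1 mm; y_m = 116.7775 − y.

[1] `<path>` cubic bezier, #0000ff→engrave S362 F3427: (92.2890,80.5022) → (93.7020,80.0304) → (78.1654,76.5327) → (82.3682,61.3020)

[2] `<circle>` circle, #0000ff→engrave S362 F3427: (108.6606,46.1069) → (96.3129,67.4937) → (71.6175,67.4937) → (59.2698,46.1069) → (71.6175,24.7201) → (96.3129,24.7201) → (108.6606,46.1069) (closed)

[3] `<path>` rectangle, #ff8800→score S509 F1739: (57.8755,85.0700) → (77.6269,85.0700) → (77.6269,38.6760) → (57.8755,38.6760) → (57.8755,85.0700) (closed)

[4] `<polyline>` line segment, #ff8800→score S509 F1739: (119.7387,64.6459) → (72.5680,98.5093)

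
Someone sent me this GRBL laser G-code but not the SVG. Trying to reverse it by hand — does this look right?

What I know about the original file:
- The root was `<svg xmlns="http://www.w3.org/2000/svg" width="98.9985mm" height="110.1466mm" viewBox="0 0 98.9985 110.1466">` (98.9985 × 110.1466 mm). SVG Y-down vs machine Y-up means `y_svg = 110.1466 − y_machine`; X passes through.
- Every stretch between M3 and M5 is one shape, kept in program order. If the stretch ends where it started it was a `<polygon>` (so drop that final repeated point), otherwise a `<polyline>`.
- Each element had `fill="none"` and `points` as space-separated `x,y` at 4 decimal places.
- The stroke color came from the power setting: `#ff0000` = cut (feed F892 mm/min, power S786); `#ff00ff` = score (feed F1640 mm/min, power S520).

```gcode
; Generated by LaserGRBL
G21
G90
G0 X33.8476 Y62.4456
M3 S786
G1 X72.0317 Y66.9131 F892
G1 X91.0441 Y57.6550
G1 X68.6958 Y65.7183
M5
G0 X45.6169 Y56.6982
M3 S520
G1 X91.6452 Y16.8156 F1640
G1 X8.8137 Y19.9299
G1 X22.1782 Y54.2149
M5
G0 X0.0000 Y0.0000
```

y_svg = 110.1466 − y_m.

[1] S786→`#ff0000` (cut); open run; points: 33.8476,47.7010 72.0317,43.2335 91.0441,52.4916 68.6958,44.4283

[2] S520→`#ff00ff` (score); open run; points: 45.6169,53.4484 91.6452,93.3310 8.8137,90.2167 22.1782,55.9317

<svg xmlns="http://www.w3.org/2000/svg" width="98.9985mm" height="110.1466mm" viewBox="0 0 98.9985 110.1466">
  <polyline points="33.8476,47.7010 72.0317,43.2335 91.0441,52.4916 68.6958,44.4283" fill="none" stroke="#ff0000"/>
  <polyline points="45.6169,53.4484 91.6452,93.3310 8.8137,90.2167 22.1782,55.9317" fill="none" stroke="#ff00ff"/>
</svg>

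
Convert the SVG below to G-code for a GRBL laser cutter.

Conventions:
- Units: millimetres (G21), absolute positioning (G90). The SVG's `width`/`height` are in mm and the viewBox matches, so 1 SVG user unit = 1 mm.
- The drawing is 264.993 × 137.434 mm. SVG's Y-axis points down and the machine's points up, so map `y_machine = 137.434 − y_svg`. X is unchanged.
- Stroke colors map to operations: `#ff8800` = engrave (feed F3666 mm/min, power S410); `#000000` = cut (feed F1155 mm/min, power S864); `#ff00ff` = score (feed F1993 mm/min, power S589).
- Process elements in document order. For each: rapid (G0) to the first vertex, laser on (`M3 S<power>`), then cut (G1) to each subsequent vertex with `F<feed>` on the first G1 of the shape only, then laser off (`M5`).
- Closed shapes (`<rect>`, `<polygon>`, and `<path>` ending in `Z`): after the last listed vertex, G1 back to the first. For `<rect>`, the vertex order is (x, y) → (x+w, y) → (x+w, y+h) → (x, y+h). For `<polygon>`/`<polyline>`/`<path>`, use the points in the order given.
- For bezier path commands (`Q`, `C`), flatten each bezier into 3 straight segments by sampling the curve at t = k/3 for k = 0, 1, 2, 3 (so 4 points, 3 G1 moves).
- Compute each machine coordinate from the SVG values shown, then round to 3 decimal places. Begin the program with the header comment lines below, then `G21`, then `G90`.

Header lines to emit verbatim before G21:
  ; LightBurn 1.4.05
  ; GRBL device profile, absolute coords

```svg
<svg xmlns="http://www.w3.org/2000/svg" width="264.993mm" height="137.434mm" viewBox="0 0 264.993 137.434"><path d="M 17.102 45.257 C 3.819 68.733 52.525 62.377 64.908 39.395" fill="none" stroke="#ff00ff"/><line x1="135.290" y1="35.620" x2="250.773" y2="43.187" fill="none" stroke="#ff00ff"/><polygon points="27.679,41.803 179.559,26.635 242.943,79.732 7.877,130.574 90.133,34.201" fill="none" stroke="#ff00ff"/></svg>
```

Since the viewBox matches the mm dimensions, user units are millimetres directly. The only transform is the Y-flip y_m = 137.434 − y_svg.

Shape 1 is a cubic bezier drawn with `<path>`. Its stroke #ff00ff means score at S589, F1993. After flipping Y the toolpath is (17.102,92.177) → (20.841,78.156) → (44.059,81.088) → (64.908,98.039).

Shape 2 is a line segment drawn with `<line>`. Its stroke #ff00ff means score at S589, F1993. After flipping Y the toolpath is (135.290,101.814) → (250.773,94.247).

Shape 3 is a closed polygon drawn with `<polygon>`. Its stroke #ff00ff means score at S589, F1993. After flipping Y the toolpath is (27.679,95.631) → (179.559,110.799) → (242.943,57.702) → (7.877,6.860) → (90.133,103.233) → (27.679,95.631), returning to the start.

; LightBurn 1.4.05
; GRBL device profile, absolute coords
G21
G90
G0 X17.102 Y92.177
M3 S589
G1 X20.841 Y78.156 F1993
G1 X44.059 Y81.088
G1 X64.908 Y98.039
M5
G0 X135.290 Y101.814
M3 S589
G1 X250.773 Y94.247 F1993
M5
G0 X27.679 Y95.631
M3 S589
G1 X179.559 Y110.799 F1993
G1 X242.943 Y57.702
G1 X7.877 Y6.860
G1 X90.133 Y103.233
G1 X27.679 Y95.631
M5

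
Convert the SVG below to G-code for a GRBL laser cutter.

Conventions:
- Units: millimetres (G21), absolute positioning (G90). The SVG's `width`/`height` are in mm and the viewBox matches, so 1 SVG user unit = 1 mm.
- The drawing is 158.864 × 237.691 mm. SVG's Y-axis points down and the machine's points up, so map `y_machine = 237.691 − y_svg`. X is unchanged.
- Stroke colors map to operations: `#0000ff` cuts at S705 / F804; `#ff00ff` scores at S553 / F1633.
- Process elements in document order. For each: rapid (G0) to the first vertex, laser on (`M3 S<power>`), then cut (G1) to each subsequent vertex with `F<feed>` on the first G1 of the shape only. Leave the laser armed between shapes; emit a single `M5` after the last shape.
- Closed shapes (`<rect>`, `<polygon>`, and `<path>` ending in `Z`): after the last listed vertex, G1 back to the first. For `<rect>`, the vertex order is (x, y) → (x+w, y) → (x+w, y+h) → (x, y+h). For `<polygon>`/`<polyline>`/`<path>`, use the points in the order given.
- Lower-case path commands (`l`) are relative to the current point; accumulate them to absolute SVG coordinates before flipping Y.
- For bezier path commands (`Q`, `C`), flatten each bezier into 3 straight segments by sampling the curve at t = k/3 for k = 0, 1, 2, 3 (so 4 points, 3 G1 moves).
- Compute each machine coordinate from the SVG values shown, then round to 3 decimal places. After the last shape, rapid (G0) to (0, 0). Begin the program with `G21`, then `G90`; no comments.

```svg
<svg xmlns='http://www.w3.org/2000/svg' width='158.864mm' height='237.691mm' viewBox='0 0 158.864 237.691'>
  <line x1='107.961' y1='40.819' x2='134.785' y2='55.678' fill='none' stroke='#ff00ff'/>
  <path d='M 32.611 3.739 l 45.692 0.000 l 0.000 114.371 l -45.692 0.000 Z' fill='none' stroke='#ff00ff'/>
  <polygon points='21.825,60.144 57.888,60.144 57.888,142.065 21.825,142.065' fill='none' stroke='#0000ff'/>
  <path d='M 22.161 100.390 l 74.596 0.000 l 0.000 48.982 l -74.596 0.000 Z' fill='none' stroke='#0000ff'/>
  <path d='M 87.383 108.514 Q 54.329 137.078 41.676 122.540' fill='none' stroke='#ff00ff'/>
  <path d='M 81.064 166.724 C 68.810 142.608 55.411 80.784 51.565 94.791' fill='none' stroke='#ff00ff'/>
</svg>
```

viewBox `0 0 158.864 237.691` with mm width/height → 1 unit = 1 mm. Flip: y_m = 237.691 − y_svg.

**Shape 1** — `<line>` line segment, stroke `#ff00ff` → score (S553, F1633). Machine vertices: (107.961,196.872) → (134.785,182.013). Open path.

**Shape 2** — `<path>` rectangle, stroke `#ff00ff` → score (S553, F1633). Machine vertices: (32.611,233.952) → (78.303,233.952) → (78.303,119.581) → (32.611,119.581) → (32.611,233.952). Closed: final G1 returns to the first vertex.

**Shape 3** — `<polygon>` rectangle, stroke `#0000ff` → cut (S705, F804). Machine vertices: (21.825,177.547) → (57.888,177.547) → (57.888,95.626) → (21.825,95.626) → (21.825,177.547). Closed: final G1 returns to the first vertex.

**Shape 4** — `<path>` rectangle, stroke `#0000ff` → cut (S705, F804). Machine vertices: (22.161,137.301) → (96.757,137.301) → (96.757,88.319) → (22.161,88.319) → (22.161,137.301). Closed: final G1 returns to the first vertex.

**Shape 5** — `<path>` quadratic bezier, stroke `#ff00ff` → score (S553, F1633). Control points (SVG): P0=(87.383,108.514), P1=(54.329,137.078), P2=(41.676,122.540); sampled at t=k/3. Machine vertices: (87.383,129.177) → (67.614,114.923) → (52.378,110.248) → (41.676,115.151). Open path.

**Shape 6** — `<path>` cubic bezier, stroke `#ff00ff` → score (S553, F1633). Control points (SVG): P0=(81.064,166.724), P1=(68.810,142.608), P2=(55.411,80.784), P3=(51.565,94.791); sampled at t=k/3. Machine vertices: (81.064,70.967) → (68.825,103.447) → (58.199,135.835) → (51.565,142.900). Open path.

G21
G90
G0 X107.961 Y196.872
M3 S553
G1 X134.785 Y182.013 F1633
G0 X32.611 Y233.952
M3 S553
G1 X78.303 Y233.952 F1633
G1 X78.303 Y119.581
G1 X32.611 Y119.581
G1 X32.611 Y233.952
G0 X21.825 Y177.547
M3 S705
G1 X57.888 Y177.547 F804
G1 X57.888 Y95.626
G1 X21.825 Y95.626
G1 X21.825 Y177.547
G0 X22.161 Y137.301
M3 S705
G1 X96.757 Y137.301 F804
G1 X96.757 Y88.319
G1 X22.161 Y88.319
G1 X22.161 Y137.301
G0 X87.383 Y129.177
M3 S553
G1 X67.614 Y114.923 F1633
G1 X52.378 Y110.248
G1 X41.676 Y115.151
G0 X81.064 Y70.967
M3 S553
G1 X68.825 Y103.447 F1633
G1 X58.199 Y135.835
G1 X51.565 Y142.900
M5
G0 X0.000 Y0.000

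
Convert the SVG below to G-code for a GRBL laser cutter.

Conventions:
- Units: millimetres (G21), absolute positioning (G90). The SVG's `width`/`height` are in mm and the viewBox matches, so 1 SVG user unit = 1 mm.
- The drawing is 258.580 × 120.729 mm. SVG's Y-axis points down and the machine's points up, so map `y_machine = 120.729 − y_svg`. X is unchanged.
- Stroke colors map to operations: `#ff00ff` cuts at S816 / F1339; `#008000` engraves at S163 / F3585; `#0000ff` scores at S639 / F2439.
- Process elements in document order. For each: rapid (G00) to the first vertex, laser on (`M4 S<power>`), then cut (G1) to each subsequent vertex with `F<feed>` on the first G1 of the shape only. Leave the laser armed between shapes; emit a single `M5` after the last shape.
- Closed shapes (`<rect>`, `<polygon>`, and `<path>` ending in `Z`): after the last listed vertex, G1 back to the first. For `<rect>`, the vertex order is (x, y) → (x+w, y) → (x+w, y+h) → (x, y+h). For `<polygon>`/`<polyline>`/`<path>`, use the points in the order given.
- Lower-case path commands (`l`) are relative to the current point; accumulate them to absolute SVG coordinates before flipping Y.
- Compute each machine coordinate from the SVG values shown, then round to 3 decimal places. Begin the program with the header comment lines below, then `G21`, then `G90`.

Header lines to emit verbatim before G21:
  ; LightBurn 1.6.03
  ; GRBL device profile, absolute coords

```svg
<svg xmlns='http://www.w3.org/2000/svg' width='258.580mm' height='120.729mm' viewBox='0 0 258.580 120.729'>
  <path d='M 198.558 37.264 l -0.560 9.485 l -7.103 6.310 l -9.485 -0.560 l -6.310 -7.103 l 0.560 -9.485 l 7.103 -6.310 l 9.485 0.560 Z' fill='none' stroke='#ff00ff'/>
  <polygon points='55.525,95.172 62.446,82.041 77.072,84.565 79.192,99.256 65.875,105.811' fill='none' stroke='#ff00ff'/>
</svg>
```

; LightBurn 1.6.03
; GRBL device profile, absolute coords
G21
G90
G00 X198.558 Y83.465
M4 S816
G1 X197.998 Y73.980 F1339
G1 X190.895 Y67.670
G1 X181.410 Y68.230
G1 X175.100 Y75.333
G1 X175.660 Y84.818
G1 X182.763 Y91.128
G1 X192.248 Y90.568
G1 X198.558 Y83.465
G00 X55.525 Y25.557
M4 S816
G1 X62.446 Y38.688 F1339
G1 X77.072 Y36.164
G1 X79.192 Y21.473
G1 X65.875 Y14.918
G1 X55.525 Y25.557
M5

1 u = 1 mm; y_m = 120.729 − y.

[1] `<path>` regular polygon, #ff00ff→cut S816 F1339: (198.558,83.465) → (197.998,73.980) → (190.895,67.670) → (181.410,68.230) → (175.100,75.333) → (175.660,84.818) → (182.763,91.128) → (192.248,90.568) → (198.558,83.465) (closed)

[2] `<polygon>` regular polygon, #ff00ff→cut S816 F1339: (55.525,25.557) → (62.446,38.688) → (77.072,36.164) → (79.192,21.473) → (65.875,14.918) → (55.525,25.557) (closed)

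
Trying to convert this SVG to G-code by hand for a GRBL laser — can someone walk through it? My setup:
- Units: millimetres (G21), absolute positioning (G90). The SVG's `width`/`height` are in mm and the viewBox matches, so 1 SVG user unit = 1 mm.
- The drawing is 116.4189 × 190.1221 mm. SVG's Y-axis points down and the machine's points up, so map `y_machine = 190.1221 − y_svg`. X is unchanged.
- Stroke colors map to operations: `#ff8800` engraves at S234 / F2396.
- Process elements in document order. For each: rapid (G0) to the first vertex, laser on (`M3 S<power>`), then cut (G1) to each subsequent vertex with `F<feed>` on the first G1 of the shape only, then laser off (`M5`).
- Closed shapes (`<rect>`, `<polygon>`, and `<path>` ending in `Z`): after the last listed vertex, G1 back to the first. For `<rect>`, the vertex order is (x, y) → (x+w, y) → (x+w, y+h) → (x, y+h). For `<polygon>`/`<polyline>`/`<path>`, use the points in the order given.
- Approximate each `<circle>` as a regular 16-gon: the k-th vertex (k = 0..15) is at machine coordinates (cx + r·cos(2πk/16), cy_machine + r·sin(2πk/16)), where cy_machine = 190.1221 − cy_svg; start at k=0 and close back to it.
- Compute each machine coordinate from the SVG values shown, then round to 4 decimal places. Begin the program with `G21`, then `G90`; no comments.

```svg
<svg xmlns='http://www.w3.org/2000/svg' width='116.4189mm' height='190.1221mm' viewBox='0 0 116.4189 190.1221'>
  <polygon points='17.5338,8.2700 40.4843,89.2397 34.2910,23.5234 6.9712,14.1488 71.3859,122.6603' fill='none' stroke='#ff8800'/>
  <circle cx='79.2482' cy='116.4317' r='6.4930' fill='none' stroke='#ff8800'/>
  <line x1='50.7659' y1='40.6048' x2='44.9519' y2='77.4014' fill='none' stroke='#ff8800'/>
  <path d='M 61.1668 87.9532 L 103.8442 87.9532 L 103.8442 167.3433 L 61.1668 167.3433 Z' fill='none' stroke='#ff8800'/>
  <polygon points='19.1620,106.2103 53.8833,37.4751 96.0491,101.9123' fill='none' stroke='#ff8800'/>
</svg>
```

G21
G90
G0 X17.5338 Y181.8521
M3 S234
G1 X40.4843 Y100.8824 F2396
G1 X34.2910 Y166.5987
G1 X6.9712 Y175.9733
G1 X71.3859 Y67.4618
G1 X17.5338 Y181.8521
M5
G0 X85.7412 Y73.6904
M3 S234
G1 X85.2469 Y76.1752 F2396
G1 X83.8394 Y78.2816
G1 X81.7330 Y79.6891
G1 X79.2482 Y80.1834
G1 X76.7634 Y79.6891
G1 X74.6570 Y78.2816
G1 X73.2495 Y76.1752
G1 X72.7552 Y73.6904
G1 X73.2495 Y71.2056
G1 X74.6570 Y69.0992
G1 X76.7634 Y67.6917
G1 X79.2482 Y67.1974
G1 X81.7330 Y67.6917
G1 X83.8394 Y69.0992
G1 X85.2469 Y71.2056
G1 X85.7412 Y73.6904
M5
G0 X50.7659 Y149.5173
M3 S234
G1 X44.9519 Y112.7207 F2396
M5
G0 X61.1668 Y102.1689
M3 S234
G1 X103.8442 Y102.1689 F2396
G1 X103.8442 Y22.7788
G1 X61.1668 Y22.7788
G1 X61.1668 Y102.1689
M5
G0 X19.1620 Y83.9118
M3 S234
G1 X53.8833 Y152.6470 F2396
G1 X96.0491 Y88.2098
G1 X19.1620 Y83.9118
M5

viewBox `0 0 116.4189 190.1221` with mm width/height → 1 unit = 1 mm. Flip: y_m = 190.1221 − y_svg.

**Shape 1** — `<polygon>` closed polygon, stroke `#ff8800` → engrave (S234, F2396). Machine vertices: (17.5338,181.8521) → (40.4843,100.8824) → (34.2910,166.5987) → (6.9712,175.9733) → (71.3859,67.4618) → (17.5338,181.8521). Closed: final G1 returns to the first vertex.

**Shape 2** — `<circle>` circle, stroke `#ff8800` → engrave (S234, F2396). Machine vertices: (85.7412,73.6904) → (85.2469,76.1752) → (83.8394,78.2816) → (81.7330,79.6891) → (79.2482,80.1834) → (76.7634,79.6891) → (74.6570,78.2816) → (73.2495,76.1752) → (72.7552,73.6904) → (73.2495,71.2056) → (74.6570,69.0992) → (76.7634,67.6917) → (79.2482,67.1974) → (81.7330,67.6917) → (83.8394,69.0992) → (85.2469,71.2056) → (85.7412,73.6904). Closed: final G1 returns to the first vertex.

**Shape 3** — `<line>` line segment, stroke `#ff8800` → engrave (S234, F2396). Machine vertices: (50.7659,149.5173) → (44.9519,112.7207). Open path.

**Shape 4** — `<path>` rectangle, stroke `#ff8800` → engrave (S234, F2396). Machine vertices: (61.1668,102.1689) → (103.8442,102.1689) → (103.8442,22.7788) → (61.1668,22.7788) → (61.1668,102.1689). Closed: final G1 returns to the first vertex.

**Shape 5** — `<polygon>` regular polygon, stroke `#ff8800` → engrave (S234, F2396). Machine vertices: (19.1620,83.9118) → (53.8833,152.6470) → (96.0491,88.2098) → (19.1620,83.9118). Closed: final G1 returns to the first vertex.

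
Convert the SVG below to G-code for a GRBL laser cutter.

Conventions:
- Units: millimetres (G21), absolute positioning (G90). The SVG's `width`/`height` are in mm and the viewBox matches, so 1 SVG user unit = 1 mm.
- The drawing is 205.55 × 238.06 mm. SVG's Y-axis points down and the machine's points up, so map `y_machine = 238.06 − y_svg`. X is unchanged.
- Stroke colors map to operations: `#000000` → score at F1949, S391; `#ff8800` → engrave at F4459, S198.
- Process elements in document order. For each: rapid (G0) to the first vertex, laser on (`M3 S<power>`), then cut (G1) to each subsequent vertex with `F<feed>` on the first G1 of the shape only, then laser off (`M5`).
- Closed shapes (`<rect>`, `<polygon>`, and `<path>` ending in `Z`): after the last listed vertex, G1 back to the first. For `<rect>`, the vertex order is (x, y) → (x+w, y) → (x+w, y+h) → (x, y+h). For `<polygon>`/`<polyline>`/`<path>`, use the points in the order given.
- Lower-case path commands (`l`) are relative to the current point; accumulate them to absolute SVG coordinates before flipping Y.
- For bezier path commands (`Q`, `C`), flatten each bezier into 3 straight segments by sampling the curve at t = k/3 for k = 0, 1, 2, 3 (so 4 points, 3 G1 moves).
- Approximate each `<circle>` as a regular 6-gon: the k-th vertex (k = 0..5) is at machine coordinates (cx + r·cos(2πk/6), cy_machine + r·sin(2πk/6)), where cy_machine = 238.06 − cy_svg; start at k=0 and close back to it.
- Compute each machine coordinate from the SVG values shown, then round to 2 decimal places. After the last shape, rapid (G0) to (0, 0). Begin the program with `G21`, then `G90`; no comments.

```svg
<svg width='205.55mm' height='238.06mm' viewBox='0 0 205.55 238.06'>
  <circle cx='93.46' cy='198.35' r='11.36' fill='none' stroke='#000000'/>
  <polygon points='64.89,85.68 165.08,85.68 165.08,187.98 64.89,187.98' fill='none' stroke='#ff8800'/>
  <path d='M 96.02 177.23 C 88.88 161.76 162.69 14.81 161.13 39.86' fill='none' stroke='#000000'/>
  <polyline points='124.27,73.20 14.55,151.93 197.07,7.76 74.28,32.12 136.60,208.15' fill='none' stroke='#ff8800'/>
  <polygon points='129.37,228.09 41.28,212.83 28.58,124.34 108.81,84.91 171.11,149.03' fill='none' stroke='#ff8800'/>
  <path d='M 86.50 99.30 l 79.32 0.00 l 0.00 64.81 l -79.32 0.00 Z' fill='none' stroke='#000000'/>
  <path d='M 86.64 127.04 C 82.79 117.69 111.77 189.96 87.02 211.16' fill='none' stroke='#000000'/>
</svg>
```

1 u = 1 mm; y_m = 238.06 − y.

[1] `<circle>` circle, #000000→score S391 F1949: (104.82,39.71) → (99.14,49.55) → (87.78,49.55) → (82.10,39.71) → (87.78,29.87) → (99.14,29.87) → (104.82,39.71) (closed)

[2] `<polygon>` rectangle, #ff8800→engrave S198 F4459: (64.89,152.38) → (165.08,152.38) → (165.08,50.08) → (64.89,50.08) → (64.89,152.38) (closed)

[3] `<path>` cubic bezier, #000000→score S391 F1949: (96.02,60.83) → (110.07,108.89) → (143.36,177.16) → (161.13,198.20)

[4] `<polyline>` open polyline, #ff8800→engrave S198 F4459: (124.27,164.86) → (14.55,86.13) → (197.07,230.30) → (74.28,205.94) → (136.60,29.91)

[5] `<polygon>` regular polygon, #ff8800→engrave S198 F4459: (129.37,9.97) → (41.28,25.23) → (28.58,113.72) → (108.81,153.15) → (171.11,89.03) → (129.37,9.97) (closed)

[6] `<path>` rectangle, #000000→score S391 F1949: (86.50,138.76) → (165.82,138.76) → (165.82,73.95) → (86.50,73.95) → (86.50,138.76) (closed)

[7] `<path>` cubic bezier, #000000→score S391 F1949: (86.64,111.02) → (90.53,98.08) → (97.07,60.21) → (87.02,26.90)

G21
G90
G0 X104.82 Y39.71
M3 S391
G1 X99.14 Y49.55 F1949
G1 X87.78 Y49.55
G1 X82.10 Y39.71
G1 X87.78 Y29.87
G1 X99.14 Y29.87
G1 X104.82 Y39.71
M5
G0 X64.89 Y152.38
M3 S198
G1 X165.08 Y152.38 F4459
G1 X165.08 Y50.08
G1 X64.89 Y50.08
G1 X64.89 Y152.38
M5
G0 X96.02 Y60.83
M3 S391
G1 X110.07 Y108.89 F1949
G1 X143.36 Y177.16
G1 X161.13 Y198.20
M5
G0 X124.27 Y164.86
M3 S198
G1 X14.55 Y86.13 F4459
G1 X197.07 Y230.30
G1 X74.28 Y205.94
G1 X136.60 Y29.91
M5
G0 X129.37 Y9.97
M3 S198
G1 X41.28 Y25.23 F4459
G1 X28.58 Y113.72
G1 X108.81 Y153.15
G1 X171.11 Y89.03
G1 X129.37 Y9.97
M5
G0 X86.50 Y138.76
M3 S391
G1 X165.82 Y138.76 F1949
G1 X165.82 Y73.95
G1 X86.50 Y73.95
G1 X86.50 Y138.76
M5
G0 X86.64 Y111.02
M3 S391
G1 X90.53 Y98.08 F1949
G1 X97.07 Y60.21
G1 X87.02 Y26.90
M5
G0 X0.00 Y0.00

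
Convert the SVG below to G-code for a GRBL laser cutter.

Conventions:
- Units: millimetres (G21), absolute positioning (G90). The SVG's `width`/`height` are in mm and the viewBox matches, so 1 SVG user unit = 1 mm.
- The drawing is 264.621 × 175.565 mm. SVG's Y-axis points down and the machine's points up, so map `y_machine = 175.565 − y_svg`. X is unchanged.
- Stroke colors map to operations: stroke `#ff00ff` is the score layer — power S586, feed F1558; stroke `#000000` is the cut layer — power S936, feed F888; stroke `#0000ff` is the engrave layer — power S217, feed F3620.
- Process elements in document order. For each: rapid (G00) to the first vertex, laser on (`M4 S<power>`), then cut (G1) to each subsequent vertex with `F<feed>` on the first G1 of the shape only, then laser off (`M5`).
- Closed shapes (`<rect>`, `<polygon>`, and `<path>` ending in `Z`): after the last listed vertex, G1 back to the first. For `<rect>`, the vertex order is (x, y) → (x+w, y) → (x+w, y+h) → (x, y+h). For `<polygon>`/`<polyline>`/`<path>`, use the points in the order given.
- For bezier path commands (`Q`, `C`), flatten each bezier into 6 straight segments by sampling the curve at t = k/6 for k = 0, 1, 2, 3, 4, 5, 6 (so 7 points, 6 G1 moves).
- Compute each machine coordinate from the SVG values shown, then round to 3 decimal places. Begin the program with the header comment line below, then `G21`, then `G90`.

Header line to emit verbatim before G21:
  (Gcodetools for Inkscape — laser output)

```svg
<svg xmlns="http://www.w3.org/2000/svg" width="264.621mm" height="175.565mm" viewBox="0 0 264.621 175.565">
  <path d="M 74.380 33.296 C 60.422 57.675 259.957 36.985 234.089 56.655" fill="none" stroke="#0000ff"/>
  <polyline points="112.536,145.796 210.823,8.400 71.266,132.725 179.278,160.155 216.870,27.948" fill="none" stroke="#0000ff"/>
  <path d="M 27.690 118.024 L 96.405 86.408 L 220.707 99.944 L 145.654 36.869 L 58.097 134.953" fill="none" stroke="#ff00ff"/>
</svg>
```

(Gcodetools for Inkscape — laser output)
G21
G90
G00 X74.380 Y142.269
M4 S217
G1 X83.160 Y133.440 F3620
G1 X115.331 Y129.749
G1 X158.701 Y128.824
G1 X201.078 Y128.291
G1 X230.271 Y125.777
G1 X234.089 Y118.910
M5
G00 X112.536 Y29.769
M4 S217
G1 X210.823 Y167.165 F3620
G1 X71.266 Y42.840
G1 X179.278 Y15.410
G1 X216.870 Y147.617
M5
G00 X27.690 Y57.541
M4 S586
G1 X96.405 Y89.157 F1558
G1 X220.707 Y75.621
G1 X145.654 Y138.696
G1 X58.097 Y40.612
M5

viewBox `0 0 264.621 175.565` with mm width/height → 1 unit = 1 mm. Flip: y_m = 175.565 − y_svg.

**Shape 1** — `<path>` cubic bezier, stroke `#0000ff` → engrave (S217, F3620). Control points (SVG): P0=(74.380,33.296), P1=(60.422,57.675), P2=(259.957,36.985), P3=(234.089,56.655); sampled at t=k/6. Machine vertices: (74.380,142.269) → (83.160,133.440) → (115.331,129.749) → (158.701,128.824) → (201.078,128.291) → (230.271,125.777) → (234.089,118.910). Open path.

**Shape 2** — `<polyline>` open polyline, stroke `#0000ff` → engrave (S217, F3620). Machine vertices: (112.536,29.769) → (210.823,167.165) → (71.266,42.840) → (179.278,15.410) → (216.870,147.617). Open path.

**Shape 3** — `<path>` open polyline, stroke `#ff00ff` → score (S586, F1558). Machine vertices: (27.690,57.541) → (96.405,89.157) → (220.707,75.621) → (145.654,138.696) → (58.097,40.612). Open path.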